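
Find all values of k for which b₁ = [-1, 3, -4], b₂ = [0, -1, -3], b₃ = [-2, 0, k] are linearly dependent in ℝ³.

The vectors are dependent exactly when the determinant of the matrix with rows b₁, b₂, b₃ vanishes.
Expanding, det = k + 26.
This vanishes exactly when k = -26.

k = -26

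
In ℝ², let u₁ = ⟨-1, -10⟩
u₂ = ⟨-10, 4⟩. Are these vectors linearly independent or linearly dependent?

Form the 2×2 matrix with these as columns; its determinant is -104.
A nonzero determinant means the columns are linearly independent.

linearly independent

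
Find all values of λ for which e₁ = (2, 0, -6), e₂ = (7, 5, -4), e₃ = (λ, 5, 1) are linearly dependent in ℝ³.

Place the vectors as rows of a 3×3 matrix; dependence ⇔ determinant zero.
Expanding, det = 30*λ - 160.
Setting this to zero gives λ = 16/3.

λ = 16/3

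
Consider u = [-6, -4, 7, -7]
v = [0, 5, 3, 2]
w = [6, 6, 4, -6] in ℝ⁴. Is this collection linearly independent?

linearly independent

Place the vectors as rows of a 3×4 matrix and reduce to echelon form.
The reduction yields 3 nonzero rows, so the rank is 3.
Since rank = 3 (the number of vectors), the set is linearly independent.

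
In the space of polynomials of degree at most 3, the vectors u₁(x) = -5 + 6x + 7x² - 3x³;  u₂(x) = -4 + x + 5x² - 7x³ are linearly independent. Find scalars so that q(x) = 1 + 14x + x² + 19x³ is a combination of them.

Work in coordinates with respect to the standard basis {1, x, …, x³}.
Write q = α₁u₁ + α₂u₂ and equate components.
Row-reducing the augmented matrix gives the unique coefficients (α₁, α₂) = (3, -4).

q = 3u₁ - 4u₂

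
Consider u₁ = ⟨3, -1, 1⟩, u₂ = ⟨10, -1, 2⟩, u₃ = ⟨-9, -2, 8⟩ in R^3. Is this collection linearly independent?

The matrix [u₁|u₂|u₃] has determinant 57.
A nonzero determinant means the columns are linearly independent.

linearly independent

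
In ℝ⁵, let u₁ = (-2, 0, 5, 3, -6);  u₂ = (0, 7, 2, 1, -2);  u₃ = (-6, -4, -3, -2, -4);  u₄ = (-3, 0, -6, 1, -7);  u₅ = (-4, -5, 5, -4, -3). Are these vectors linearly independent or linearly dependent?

linearly independent

The matrix [u₁|u₂|u₃|u₄|u₅] has determinant -8305.
A nonzero determinant means the columns are linearly independent.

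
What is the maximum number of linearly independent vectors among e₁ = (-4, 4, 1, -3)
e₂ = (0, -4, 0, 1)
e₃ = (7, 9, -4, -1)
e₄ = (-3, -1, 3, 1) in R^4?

Apply Gaussian elimination to the matrix whose rows are e₁, e₂, e₃, e₄.
Exactly 3 pivots survive; hence the rank is 3.

3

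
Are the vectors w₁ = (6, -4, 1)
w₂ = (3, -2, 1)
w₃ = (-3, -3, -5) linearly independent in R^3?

linearly independent

The matrix [w₁|w₂|w₃] has determinant 15.
A nonzero determinant means the columns are linearly independent.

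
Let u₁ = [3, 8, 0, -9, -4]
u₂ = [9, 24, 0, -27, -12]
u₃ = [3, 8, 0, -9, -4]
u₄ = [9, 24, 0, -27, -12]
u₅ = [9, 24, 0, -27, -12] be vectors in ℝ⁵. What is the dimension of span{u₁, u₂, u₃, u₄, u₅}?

1

Put the 5×5 matrix [u₁|u₂|u₃|u₄|u₅] into echelon form.
The echelon form has 1 nonzero row, so the rank is 1.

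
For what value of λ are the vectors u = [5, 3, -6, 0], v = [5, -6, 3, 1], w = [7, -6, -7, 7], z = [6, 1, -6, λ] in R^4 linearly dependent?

The vectors are dependent exactly when the determinant of the matrix with rows u, v, w, z vanishes.
Cofactor expansion gives det = 396*λ - 484.
This vanishes exactly when λ = 11/9.

λ = 11/9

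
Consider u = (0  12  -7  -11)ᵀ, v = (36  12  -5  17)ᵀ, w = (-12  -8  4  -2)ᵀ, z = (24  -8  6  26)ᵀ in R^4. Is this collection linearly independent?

Place the vectors as rows of a 4×4 matrix and reduce to echelon form.
The reduction yields 2 nonzero rows, so the rank is 2.
Since rank 2 < 4, the set is linearly dependent.

linearly dependent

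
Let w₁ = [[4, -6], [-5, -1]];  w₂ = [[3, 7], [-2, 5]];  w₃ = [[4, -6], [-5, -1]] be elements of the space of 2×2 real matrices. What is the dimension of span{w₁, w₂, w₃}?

Pass to coordinate vectors with respect to the basis {E₁₁, E₁₂, E₂₁, E₂₂}.
Row-reduce the 3×4 matrix with these as rows.
There are 2 pivot columns, so rank = 2.

dim = 2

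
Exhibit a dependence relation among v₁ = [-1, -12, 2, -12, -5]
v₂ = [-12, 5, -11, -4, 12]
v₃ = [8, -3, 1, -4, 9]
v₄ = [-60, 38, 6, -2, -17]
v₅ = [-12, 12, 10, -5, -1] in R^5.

v₂ - 3v₃ - v₄ + 2v₅ = 0

Solve the homogeneous system with v₁, v₂, v₃, v₄, v₅ as columns by row-reducing the coefficient matrix.
One solution (up to scaling) is (0, 1, -3, -1, 2).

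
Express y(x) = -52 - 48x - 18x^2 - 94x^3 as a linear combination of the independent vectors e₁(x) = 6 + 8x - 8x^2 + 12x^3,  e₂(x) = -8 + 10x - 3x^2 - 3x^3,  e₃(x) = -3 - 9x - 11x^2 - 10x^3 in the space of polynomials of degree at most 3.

Take coordinate vectors relative to {1, x, …, x^3}.
Set up the augmented matrix [e₁ | e₂ | e₃ | y] and row-reduce.
The system has the unique solution (a₁, a₂, a₃) = (-4, 2, 4).

y = -4e₁ + 2e₂ + 4e₃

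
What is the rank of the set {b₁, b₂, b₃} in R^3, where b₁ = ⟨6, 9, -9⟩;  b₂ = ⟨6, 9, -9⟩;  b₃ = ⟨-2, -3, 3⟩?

Row-reduce the 3×3 matrix with these as rows.
Reduction leaves 1 leading entry, giving rank 1.

1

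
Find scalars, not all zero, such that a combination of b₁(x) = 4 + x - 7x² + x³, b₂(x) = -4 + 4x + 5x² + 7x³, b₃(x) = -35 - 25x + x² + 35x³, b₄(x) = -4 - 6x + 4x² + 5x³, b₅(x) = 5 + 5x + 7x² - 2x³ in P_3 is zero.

Take coordinates with respect to {1, x, …, x³}.
Row-reduce the matrix with b₁, b₂, b₃, b₄, b₅ as columns; the null space gives the coefficients.
One solution (up to scaling) is (0, 2, -1, 3, -3).

2b₂ - b₃ + 3b₄ - 3b₅ = 0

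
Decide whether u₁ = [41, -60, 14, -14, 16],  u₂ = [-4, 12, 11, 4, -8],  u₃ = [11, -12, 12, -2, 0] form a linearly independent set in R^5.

Row-reduce the matrix whose columns are u₁, u₂, u₃.
The reduction yields 2 nonzero rows, so the rank is 2.
Since rank 2 < 3, the set is linearly dependent.

linearly dependent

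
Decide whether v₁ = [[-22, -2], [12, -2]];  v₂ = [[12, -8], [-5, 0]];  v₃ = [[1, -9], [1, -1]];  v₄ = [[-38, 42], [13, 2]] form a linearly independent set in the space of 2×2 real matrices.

linearly dependent

Write each element as a coordinate vector in ℝ⁴ using {E₁₁, E₁₂, E₂₁, E₂₂}.
Row-reduce the matrix whose columns are v₁, v₂, v₃, v₄.
The reduction yields 2 nonzero rows, so the rank is 2.
Since rank 2 < 4, the set is linearly dependent.
Indeed v₁ + 2v₂ - 2v₃ = 0.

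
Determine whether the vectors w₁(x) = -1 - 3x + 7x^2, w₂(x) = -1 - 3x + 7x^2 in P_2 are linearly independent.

Take coordinates with respect to the standard basis {1, x, x^2}.
Two of the vectors are equal, giving an immediate dependence.

linearly dependent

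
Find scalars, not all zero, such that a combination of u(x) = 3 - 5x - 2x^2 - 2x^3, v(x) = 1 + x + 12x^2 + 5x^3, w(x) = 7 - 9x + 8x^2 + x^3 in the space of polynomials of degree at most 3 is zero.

2u + v - w = 0

Take coordinates with respect to {1, x, …, x^3}.
Write the vectors as columns of a matrix and find a nonzero vector in its null space.
A generator of the null space is (2, 1, -1).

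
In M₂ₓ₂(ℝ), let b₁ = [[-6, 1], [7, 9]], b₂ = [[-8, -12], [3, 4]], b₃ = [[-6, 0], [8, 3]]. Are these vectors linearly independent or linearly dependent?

linearly independent

Take coordinates with respect to the standard basis {E₁₁, E₁₂, E₂₁, E₂₂}.
Row-reduce the matrix whose columns are b₁, b₂, b₃.
The reduction yields 3 nonzero rows, so the rank is 3.
Since rank = 3 (the number of vectors), the set is linearly independent.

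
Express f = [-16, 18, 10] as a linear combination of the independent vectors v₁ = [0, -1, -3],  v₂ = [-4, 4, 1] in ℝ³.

Write f = α₁v₁ + α₂v₂ and equate components.
The system has the unique solution (α₁, α₂) = (-2, 4).

f = -2v₁ + 4v₂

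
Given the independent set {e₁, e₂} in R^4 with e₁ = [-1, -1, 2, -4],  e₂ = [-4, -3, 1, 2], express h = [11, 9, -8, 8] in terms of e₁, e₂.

Solve the system with e₁, e₂ as columns and h as the right-hand side.
Row-reducing the augmented matrix gives the unique coefficients (c₁, c₂) = (-3, -2).

h = -3e₁ - 2e₂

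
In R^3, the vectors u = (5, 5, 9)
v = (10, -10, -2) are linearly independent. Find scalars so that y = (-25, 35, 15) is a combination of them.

y = u - 3v

Solve the system with u, v as columns and y as the right-hand side.
Back-substitution yields (α₁, α₂) = (1, -3).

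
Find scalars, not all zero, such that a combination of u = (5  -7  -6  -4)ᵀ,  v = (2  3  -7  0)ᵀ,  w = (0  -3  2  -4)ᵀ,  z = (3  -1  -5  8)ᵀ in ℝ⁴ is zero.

Solve the homogeneous system with u, v, w, z as columns by row-reducing the coefficient matrix.
A generator of the null space is (1, -1, -3, -1).

u - v - 3w - z = 0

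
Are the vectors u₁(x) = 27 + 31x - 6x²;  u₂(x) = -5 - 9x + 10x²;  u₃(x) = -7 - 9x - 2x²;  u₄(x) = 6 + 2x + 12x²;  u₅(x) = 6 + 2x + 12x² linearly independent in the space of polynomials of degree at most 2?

linearly dependent

Take coordinates with respect to the standard basis {1, x, x²}.
There are 5 vectors in a 3-dimensional space, so they cannot be linearly independent.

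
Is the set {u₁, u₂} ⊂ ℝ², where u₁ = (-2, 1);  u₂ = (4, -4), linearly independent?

linearly independent

Row-reduce the matrix whose columns are u₁, u₂.
The reduction yields 2 nonzero rows, so the rank is 2.
Since rank = 2 (the number of vectors), the set is linearly independent.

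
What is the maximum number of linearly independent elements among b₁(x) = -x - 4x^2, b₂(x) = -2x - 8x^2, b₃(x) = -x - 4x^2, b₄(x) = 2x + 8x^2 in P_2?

1

Use coordinates relative to {1, x, x^2}.
Row-reduce the 4×3 matrix with these as rows.
The echelon form has 1 nonzero row, so the rank is 1.
(With 4 elements in a 3-dimensional space the rank is at most 3.)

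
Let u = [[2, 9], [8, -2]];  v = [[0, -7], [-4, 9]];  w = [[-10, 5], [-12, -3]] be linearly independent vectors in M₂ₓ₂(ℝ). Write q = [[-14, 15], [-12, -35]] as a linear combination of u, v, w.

Work in coordinates with respect to the standard basis {E₁₁, E₁₂, E₂₁, E₂₂}.
Write q = a₁u + … + a₃w and equate components.
The system has the unique solution (a₁, a₂, a₃) = (-2, -4, 1).

q = -2u - 4v + w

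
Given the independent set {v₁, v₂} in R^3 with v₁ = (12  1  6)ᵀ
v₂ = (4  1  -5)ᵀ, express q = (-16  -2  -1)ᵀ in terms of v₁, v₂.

Write q = c₁v₁ + c₂v₂ and equate components.
Row-reducing the augmented matrix gives the unique coefficients (c₁, c₂) = (-1, -1).

q = -v₁ - v₂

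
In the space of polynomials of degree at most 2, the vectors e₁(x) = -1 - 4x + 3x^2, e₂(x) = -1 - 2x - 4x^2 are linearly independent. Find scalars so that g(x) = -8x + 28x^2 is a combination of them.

g = 4e₁ - 4e₂

Work in coordinates with respect to the standard basis {1, x, x^2}.
Since e₁, e₂ are independent, the coefficients expressing g are uniquely determined by a linear system.
The system has the unique solution (α₁, α₂) = (4, -4).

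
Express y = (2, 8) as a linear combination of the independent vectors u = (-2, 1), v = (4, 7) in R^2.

Solve the system with u, v as columns and y as the right-hand side.
Row-reducing the augmented matrix gives the unique coefficients (c₁, c₂) = (1, 1).

y = u + v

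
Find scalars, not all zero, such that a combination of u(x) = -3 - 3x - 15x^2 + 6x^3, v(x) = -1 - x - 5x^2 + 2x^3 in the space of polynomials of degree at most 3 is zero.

u - 3v = 0

Pass to coordinate vectors relative to the basis {1, x, …, x^3}.
Row-reduce the matrix with u, v as columns; the null space gives the coefficients.
A generator of the null space is (1, -3).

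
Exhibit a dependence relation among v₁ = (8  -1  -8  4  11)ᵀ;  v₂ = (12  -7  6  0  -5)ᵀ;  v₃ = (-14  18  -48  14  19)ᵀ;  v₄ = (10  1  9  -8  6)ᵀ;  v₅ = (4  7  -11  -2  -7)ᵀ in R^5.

2v₁ - 2v₂ - v₃ - v₄ + v₅ = 0

Set up α₁v₁ + … + α₅v₅ = 0 and solve the homogeneous system.
The free variable yields coefficients (2, -2, -1, -1, 1) (any nonzero multiple also works).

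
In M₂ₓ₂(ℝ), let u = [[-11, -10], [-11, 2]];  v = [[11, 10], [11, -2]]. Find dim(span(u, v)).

Pass to coordinate vectors with respect to the basis {E₁₁, E₁₂, E₂₁, E₂₂}.
Row-reduce the 2×4 matrix with these as rows.
Reduction leaves 1 leading entry, giving rank 1.

dim = 1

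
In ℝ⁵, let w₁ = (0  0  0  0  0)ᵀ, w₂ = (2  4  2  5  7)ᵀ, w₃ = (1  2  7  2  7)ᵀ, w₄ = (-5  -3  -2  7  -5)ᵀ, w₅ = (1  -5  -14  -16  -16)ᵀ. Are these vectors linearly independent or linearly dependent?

One of the vectors is the zero vector, so the set is linearly dependent.

linearly dependent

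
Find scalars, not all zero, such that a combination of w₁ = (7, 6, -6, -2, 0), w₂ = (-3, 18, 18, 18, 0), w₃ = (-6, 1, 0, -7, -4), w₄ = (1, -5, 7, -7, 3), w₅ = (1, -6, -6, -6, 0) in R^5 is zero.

w₂ + 3w₅ = 0

Write the vectors as columns of a matrix and find a nonzero vector in its null space.
One solution (up to scaling) is (0, 1, 0, 0, 3).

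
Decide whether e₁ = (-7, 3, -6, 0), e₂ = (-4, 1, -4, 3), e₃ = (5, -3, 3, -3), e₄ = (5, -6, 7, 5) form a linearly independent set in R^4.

The matrix [e₁|e₂|e₃|e₄] has determinant 225.
A nonzero determinant means the columns are linearly independent.

linearly independent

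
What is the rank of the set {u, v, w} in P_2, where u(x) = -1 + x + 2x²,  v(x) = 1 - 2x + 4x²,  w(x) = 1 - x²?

rank 3

Pass to coordinate vectors with respect to the basis {1, x, x²}.
Row-reduce the 3×3 matrix with these as rows.
Exactly 3 pivots survive; hence the rank is 3.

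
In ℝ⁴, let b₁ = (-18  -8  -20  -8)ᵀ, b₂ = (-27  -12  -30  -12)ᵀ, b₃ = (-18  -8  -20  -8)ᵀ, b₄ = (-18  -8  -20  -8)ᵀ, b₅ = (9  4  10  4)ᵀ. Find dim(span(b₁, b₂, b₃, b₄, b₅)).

Put the 4×5 matrix [b₁|b₂|b₃|b₄|b₅] into echelon form.
There is 1 pivot column, so rank = 1.
(With 5 elements in a 4-dimensional space the rank is at most 4.)

dim = 1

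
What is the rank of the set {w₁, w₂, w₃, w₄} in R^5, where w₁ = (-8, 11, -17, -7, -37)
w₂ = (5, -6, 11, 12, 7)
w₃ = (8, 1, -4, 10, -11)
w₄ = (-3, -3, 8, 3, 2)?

Put the 5×4 matrix [w₁|w₂|w₃|w₄] into echelon form.
Reduction leaves 3 leading entries, giving rank 3.

rank 3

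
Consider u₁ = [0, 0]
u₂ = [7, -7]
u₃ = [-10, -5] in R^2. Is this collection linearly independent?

linearly dependent

There are 3 vectors in a 2-dimensional space, so they cannot be linearly independent.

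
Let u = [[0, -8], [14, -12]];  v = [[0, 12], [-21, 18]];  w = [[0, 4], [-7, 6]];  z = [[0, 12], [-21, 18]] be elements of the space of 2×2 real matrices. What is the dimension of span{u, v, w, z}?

Pass to coordinate vectors with respect to the basis {E₁₁, E₁₂, E₂₁, E₂₂}.
Apply Gaussian elimination to the matrix whose rows are u, v, w, z.
The echelon form has 1 nonzero row, so the rank is 1.

dim = 1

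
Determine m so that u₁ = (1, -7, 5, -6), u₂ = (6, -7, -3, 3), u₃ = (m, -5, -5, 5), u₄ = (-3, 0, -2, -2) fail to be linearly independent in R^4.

m = 40/7

Place the vectors as rows of a 4×4 matrix; dependence ⇔ determinant zero.
Expanding, det = 1360 - 238*m.
This vanishes exactly when m = 40/7.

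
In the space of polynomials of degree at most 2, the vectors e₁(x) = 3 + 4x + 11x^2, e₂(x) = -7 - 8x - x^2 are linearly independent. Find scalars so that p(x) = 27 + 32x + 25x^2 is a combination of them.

Work in coordinates with respect to the standard basis {1, x, x^2}.
Solve the system with e₁, e₂ as columns and p as the right-hand side.
The system has the unique solution (α₁, α₂) = (2, -3).

p = 2e₁ - 3e₂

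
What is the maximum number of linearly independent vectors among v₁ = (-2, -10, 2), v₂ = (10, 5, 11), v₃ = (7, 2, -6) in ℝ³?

3

Apply Gaussian elimination to the matrix whose rows are v₁, v₂, v₃.
Reduction leaves 3 leading entries, giving rank 3.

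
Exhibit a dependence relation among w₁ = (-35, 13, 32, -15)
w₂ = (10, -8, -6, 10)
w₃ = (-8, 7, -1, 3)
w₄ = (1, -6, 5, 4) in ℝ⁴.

Row-reduce the matrix with w₁, w₂, w₃, w₄ as columns; the null space gives the coefficients.
One solution (up to scaling) is (1, 3, -1, -3).

w₁ + 3w₂ - w₃ - 3w₄ = 0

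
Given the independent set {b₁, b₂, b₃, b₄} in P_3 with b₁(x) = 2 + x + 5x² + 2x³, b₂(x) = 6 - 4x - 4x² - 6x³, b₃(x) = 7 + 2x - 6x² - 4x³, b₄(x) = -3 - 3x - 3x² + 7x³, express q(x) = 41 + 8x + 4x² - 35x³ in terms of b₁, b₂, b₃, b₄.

Identify each element with its coordinate vector in ℝ⁴ via {1, x, …, x³}.
Since b₁, b₂, b₃, b₄ are independent, the coefficients expressing q are uniquely determined by a linear system.
The system has the unique solution (a₁, …, a₄) = (3, 2, 2, -3).

q = 3b₁ + 2b₂ + 2b₃ - 3b₄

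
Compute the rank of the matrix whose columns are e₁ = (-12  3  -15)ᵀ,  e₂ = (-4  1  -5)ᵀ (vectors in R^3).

rank 1

Form the matrix with e₁, e₂ as columns and reduce.
The echelon form has 1 nonzero row, so the rank is 1.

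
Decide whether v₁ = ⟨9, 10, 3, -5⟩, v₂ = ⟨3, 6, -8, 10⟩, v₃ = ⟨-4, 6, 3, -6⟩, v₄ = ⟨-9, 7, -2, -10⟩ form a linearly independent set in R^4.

linearly independent

Form the 4×4 matrix with these as columns; its determinant is -9369.
A nonzero determinant means the columns are linearly independent.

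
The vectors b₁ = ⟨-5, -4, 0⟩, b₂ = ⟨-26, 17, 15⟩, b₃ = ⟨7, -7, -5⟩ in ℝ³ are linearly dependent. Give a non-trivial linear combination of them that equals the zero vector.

Solve the homogeneous system with b₁, b₂, b₃ as columns by row-reducing the coefficient matrix.
A generator of the null space is (1, -1, -3).

b₁ - b₂ - 3b₃ = 0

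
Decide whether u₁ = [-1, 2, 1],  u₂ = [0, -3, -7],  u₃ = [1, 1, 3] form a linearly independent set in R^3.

linearly independent

Form the 3×3 matrix with these as columns; its determinant is -9.
A nonzero determinant means the columns are linearly independent.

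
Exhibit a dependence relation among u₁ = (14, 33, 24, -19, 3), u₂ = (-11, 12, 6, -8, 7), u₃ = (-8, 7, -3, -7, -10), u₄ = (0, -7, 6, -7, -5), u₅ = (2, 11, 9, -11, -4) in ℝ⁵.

u₁ + u₃ + u₄ - 3u₅ = 0

Write the vectors as columns of a matrix and find a nonzero vector in its null space.
A generator of the null space is (1, 0, 1, 1, -3).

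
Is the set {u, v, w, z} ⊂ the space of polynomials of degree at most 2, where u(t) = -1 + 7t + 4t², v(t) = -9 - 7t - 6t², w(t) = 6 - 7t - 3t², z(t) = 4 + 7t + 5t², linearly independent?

Take coordinates with respect to the standard basis {1, t, t²}.
There are 4 vectors in a 3-dimensional space, so they cannot be linearly independent.

linearly dependent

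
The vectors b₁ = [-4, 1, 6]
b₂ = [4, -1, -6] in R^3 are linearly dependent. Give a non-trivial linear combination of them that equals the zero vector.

Write the vectors as columns of a matrix and find a nonzero vector in its null space.
The free variable yields coefficients (1, 1) (any nonzero multiple also works).

b₁ + b₂ = 0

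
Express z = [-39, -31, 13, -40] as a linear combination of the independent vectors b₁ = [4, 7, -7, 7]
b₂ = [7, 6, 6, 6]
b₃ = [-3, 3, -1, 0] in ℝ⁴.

Set up the augmented matrix [b₁ | b₂ | b₃ | z] and row-reduce.
The system has the unique solution (a₁, a₂, a₃) = (-4, -2, 3).

z = -4b₁ - 2b₂ + 3b₃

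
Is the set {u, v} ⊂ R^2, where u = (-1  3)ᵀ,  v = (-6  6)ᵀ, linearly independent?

The matrix [u|v] has determinant 12.
A nonzero determinant means the columns are linearly independent.

linearly independent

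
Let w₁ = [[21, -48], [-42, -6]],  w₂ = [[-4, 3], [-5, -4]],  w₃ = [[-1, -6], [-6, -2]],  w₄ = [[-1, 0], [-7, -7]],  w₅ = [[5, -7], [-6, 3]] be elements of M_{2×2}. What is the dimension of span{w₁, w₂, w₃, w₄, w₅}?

Represent each element by its coordinate vector in ℝ⁴.
Put the 4×5 matrix [w₁|w₂|w₃|w₄|w₅] into echelon form.
Reduction leaves 4 leading entries, giving rank 4.
(With 5 elements in a 4-dimensional space the rank is at most 4.)

4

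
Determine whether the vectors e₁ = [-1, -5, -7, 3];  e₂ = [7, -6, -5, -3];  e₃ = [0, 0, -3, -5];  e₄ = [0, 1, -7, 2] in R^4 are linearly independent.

linearly independent

Form the 4×4 matrix with these as columns; its determinant is -2005.
A nonzero determinant means the columns are linearly independent.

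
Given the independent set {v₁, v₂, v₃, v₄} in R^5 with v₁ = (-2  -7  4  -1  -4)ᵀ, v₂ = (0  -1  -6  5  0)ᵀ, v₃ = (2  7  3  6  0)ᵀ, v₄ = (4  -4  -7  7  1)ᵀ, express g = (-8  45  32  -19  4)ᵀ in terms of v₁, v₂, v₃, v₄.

Since v₁, v₂, v₃, v₄ are independent, the coefficients expressing g are uniquely determined by a linear system.
Row-reducing the augmented matrix gives the unique coefficients (c₁, …, c₄) = (-2, -1, 2, -4).

g = -2v₁ - v₂ + 2v₃ - 4v₄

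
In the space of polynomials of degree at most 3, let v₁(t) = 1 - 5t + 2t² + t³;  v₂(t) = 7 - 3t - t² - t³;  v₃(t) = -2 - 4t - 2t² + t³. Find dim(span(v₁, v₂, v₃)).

dim = 3

Represent each element by its coordinate vector in ℝ⁴.
Row-reduce the 3×4 matrix with these as rows.
Reduction leaves 3 leading entries, giving rank 3.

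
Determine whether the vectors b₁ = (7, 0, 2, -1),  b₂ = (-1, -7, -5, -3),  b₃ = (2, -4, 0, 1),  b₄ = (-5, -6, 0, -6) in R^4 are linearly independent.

linearly independent

Row-reduce the matrix whose columns are b₁, b₂, b₃, b₄.
The reduction yields 4 nonzero rows, so the rank is 4.
Since rank = 4 (the number of vectors), the set is linearly independent.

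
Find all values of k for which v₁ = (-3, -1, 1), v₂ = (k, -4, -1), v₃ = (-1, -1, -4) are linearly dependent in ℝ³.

The vectors are dependent exactly when the determinant of the matrix with rows v₁, v₂, v₃ vanishes.
The determinant works out to -5*k - 50.
This vanishes exactly when k = -10.

k = -10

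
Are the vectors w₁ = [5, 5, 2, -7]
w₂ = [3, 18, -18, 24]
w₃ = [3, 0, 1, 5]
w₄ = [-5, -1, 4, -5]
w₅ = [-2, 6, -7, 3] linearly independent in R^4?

There are 5 vectors in a 4-dimensional space, so they cannot be linearly independent.

linearly dependent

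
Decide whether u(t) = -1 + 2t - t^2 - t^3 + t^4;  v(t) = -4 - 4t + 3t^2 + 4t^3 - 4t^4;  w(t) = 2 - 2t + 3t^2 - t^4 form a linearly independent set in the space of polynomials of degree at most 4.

Take coordinates with respect to the standard basis {1, t, …, t^4}.
Row-reduce the matrix whose columns are u, v, w.
The reduction yields 3 nonzero rows, so the rank is 3.
Since rank = 3 (the number of vectors), the set is linearly independent.

linearly independent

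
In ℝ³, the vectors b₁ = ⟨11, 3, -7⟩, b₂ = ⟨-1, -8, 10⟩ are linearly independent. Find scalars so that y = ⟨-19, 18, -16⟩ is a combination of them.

Solve the system with b₁, b₂ as columns and y as the right-hand side.
Row-reducing the augmented matrix gives the unique coefficients (c₁, c₂) = (-2, -3).

y = -2b₁ - 3b₂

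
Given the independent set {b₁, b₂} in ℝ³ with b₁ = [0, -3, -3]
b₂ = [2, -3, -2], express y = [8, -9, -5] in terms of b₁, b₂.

Write y = c₁b₁ + c₂b₂ and equate components.
Back-substitution yields (c₁, c₂) = (-1, 4).

y = -b₁ + 4b₂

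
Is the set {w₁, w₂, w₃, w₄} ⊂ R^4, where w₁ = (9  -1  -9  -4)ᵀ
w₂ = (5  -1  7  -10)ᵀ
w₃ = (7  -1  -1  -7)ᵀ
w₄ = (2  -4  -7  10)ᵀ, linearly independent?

linearly dependent

Place the vectors as rows of a 4×4 matrix and reduce to echelon form.
The reduction yields 3 nonzero rows, so the rank is 3.
Since rank 3 < 4, the set is linearly dependent.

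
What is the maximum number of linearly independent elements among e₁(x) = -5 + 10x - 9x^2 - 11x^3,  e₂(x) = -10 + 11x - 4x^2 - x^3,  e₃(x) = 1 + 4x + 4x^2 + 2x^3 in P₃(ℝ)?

3

Pass to coordinate vectors with respect to the basis {1, x, …, x^3}.
Row-reduce the 3×4 matrix with these as rows.
There are 3 pivot columns, so rank = 3.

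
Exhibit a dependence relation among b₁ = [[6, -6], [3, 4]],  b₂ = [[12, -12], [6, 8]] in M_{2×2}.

Write each element as a vector in ℝ⁴ using {E₁₁, E₁₂, E₂₁, E₂₂}.
Set up α₁b₁ + α₂b₂ = 0 and solve the homogeneous system.
The free variable yields coefficients (2, -1) (any nonzero multiple also works).

2b₁ - b₂ = 0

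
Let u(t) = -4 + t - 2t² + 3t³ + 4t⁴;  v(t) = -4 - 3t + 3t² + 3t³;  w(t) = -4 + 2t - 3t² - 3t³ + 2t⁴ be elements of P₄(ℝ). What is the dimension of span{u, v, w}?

Represent each element by its coordinate vector in ℝ⁵.
Form the matrix with u, v, w as columns and reduce.
The echelon form has 3 nonzero rows, so the rank is 3.

dim = 3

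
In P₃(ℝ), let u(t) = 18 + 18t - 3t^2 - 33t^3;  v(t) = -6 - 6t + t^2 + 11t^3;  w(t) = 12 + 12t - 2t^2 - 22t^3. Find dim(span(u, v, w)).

Pass to coordinate vectors with respect to the basis {1, t, …, t^3}.
Apply Gaussian elimination to the matrix whose rows are u, v, w.
The echelon form has 1 nonzero row, so the rank is 1.

dim = 1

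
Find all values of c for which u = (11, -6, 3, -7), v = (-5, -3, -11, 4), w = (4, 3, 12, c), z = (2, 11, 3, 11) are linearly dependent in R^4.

Place the vectors as rows of a 4×4 matrix; dependence ⇔ determinant zero.
Expanding, det = -1127*c - 5635.
Solving -1127*c - 5635 = 0 yields c = -5.

c = -5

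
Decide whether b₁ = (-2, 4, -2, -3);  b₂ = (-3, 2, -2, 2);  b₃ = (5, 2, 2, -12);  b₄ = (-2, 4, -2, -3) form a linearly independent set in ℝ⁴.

Two of the vectors are equal, giving an immediate dependence.

linearly dependent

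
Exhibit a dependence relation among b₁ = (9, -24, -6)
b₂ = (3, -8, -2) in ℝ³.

b₁ - 3b₂ = 0

Row-reduce the matrix with b₁, b₂ as columns; the null space gives the coefficients.
A generator of the null space is (1, -3).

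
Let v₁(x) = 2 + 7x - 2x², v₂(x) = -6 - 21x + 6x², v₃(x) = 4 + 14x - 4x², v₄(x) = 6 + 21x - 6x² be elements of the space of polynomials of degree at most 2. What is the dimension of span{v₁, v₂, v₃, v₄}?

1

Pass to coordinate vectors with respect to the basis {1, x, x²}.
Put the 3×4 matrix [v₁|v₂|v₃|v₄] into echelon form.
Reduction leaves 1 leading entry, giving rank 1.
(With 4 elements in a 3-dimensional space the rank is at most 3.)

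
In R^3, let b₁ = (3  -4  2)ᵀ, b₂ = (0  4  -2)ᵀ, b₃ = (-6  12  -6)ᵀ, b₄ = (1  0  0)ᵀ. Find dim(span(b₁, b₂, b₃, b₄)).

Apply Gaussian elimination to the matrix whose rows are b₁, b₂, b₃, b₄.
Reduction leaves 2 leading entries, giving rank 2.
(With 4 elements in a 3-dimensional space the rank is at most 3.)

dim = 2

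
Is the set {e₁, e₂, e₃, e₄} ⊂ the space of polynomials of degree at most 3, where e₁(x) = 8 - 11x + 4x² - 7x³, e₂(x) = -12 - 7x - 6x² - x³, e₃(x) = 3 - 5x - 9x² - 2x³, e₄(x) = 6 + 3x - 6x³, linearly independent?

linearly independent

Take coordinates with respect to the standard basis {1, x, …, x³}.
Place the vectors as rows of a 4×4 matrix and reduce to echelon form.
The reduction yields 4 nonzero rows, so the rank is 4.
Since rank = 4 (the number of vectors), the set is linearly independent.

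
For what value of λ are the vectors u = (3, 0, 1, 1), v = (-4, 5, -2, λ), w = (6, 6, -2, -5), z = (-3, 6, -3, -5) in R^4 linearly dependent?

λ = -19/6

Place the vectors as rows of a 4×4 matrix; dependence ⇔ determinant zero.
Expanding, det = 36*λ + 114.
Setting this to zero gives λ = -19/6.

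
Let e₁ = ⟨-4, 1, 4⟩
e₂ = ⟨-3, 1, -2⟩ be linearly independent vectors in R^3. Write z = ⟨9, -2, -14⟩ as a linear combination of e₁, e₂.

z = -3e₁ + e₂

Solve the system with e₁, e₂ as columns and z as the right-hand side.
The system has the unique solution (c₁, c₂) = (-3, 1).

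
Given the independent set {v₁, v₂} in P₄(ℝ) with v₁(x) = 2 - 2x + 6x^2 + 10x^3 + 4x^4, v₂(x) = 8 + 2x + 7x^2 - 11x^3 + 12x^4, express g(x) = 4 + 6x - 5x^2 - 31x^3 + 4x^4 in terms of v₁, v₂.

g = -2v₁ + v₂

Identify each element with its coordinate vector in ℝ⁵ via {1, x, …, x^4}.
Write g = a₁v₁ + a₂v₂ and equate components.
Back-substitution yields (a₁, a₂) = (-2, 1).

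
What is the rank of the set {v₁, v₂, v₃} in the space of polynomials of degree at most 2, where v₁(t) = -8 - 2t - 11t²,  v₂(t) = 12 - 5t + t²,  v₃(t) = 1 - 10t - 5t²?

Use coordinates relative to {1, t, t²}.
Row-reduce the 3×3 matrix with these as rows.
Exactly 3 pivots survive; hence the rank is 3.

3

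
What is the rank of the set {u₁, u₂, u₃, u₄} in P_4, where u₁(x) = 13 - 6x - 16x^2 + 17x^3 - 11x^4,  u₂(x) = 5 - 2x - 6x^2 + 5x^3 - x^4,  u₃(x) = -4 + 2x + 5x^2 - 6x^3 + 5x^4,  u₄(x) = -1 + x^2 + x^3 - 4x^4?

Use coordinates relative to {1, x, …, x^4}.
Apply Gaussian elimination to the matrix whose rows are u₁, u₂, u₃, u₄.
There are 2 pivot columns, so rank = 2.

rank 2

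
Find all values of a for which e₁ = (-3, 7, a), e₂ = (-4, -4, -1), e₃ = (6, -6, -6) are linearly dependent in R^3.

Place the vectors as rows of a 3×3 matrix; dependence ⇔ determinant zero.
Expanding, det = 48*a - 264.
Setting this to zero gives a = 11/2.

a = 11/2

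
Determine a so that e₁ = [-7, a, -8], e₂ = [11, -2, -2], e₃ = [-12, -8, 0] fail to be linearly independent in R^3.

Place the vectors as rows of a 3×3 matrix; dependence ⇔ determinant zero.
Cofactor expansion gives det = 24*a + 1008.
Setting this to zero gives a = -42.

a = -42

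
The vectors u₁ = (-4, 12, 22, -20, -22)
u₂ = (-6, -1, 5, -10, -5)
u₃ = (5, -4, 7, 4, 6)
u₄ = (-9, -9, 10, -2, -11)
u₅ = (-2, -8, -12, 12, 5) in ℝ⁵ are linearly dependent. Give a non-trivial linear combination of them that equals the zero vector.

u₁ + u₂ + u₃ - u₄ + 2u₅ = 0

Set up α₁u₁ + … + α₅u₅ = 0 and solve the homogeneous system.
The free variable yields coefficients (1, 1, 1, -1, 2) (any nonzero multiple also works).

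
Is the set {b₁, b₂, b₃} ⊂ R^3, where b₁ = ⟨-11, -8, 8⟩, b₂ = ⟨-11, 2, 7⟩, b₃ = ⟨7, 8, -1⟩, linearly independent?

linearly independent

Row-reduce the matrix whose columns are b₁, b₂, b₃.
The reduction yields 3 nonzero rows, so the rank is 3.
Since rank = 3 (the number of vectors), the set is linearly independent.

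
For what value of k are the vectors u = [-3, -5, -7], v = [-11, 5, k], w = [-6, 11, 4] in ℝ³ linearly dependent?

The vectors are dependent exactly when the determinant of the matrix with rows u, v, w vanishes.
Expanding, det = 63*k + 357.
Solving 63*k + 357 = 0 yields k = -17/3.

k = -17/3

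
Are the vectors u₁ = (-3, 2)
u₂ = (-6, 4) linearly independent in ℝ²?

linearly dependent

One vector is a scalar multiple of another, so the set is dependent.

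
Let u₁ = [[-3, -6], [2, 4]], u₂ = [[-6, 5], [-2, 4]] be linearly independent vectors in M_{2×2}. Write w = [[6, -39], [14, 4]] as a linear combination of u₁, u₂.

w = 4u₁ - 3u₂

Take coordinate vectors relative to {E₁₁, E₁₂, E₂₁, E₂₂}.
Set up the augmented matrix [u₁ | u₂ | w] and row-reduce.
Row-reducing the augmented matrix gives the unique coefficients (c₁, c₂) = (4, -3).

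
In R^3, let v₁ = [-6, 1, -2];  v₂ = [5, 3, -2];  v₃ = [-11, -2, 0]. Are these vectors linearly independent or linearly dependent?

The matrix [v₁|v₂|v₃] has determinant 0.
A zero determinant means the columns are linearly dependent.
Indeed v₁ - v₂ - v₃ = 0.

linearly dependent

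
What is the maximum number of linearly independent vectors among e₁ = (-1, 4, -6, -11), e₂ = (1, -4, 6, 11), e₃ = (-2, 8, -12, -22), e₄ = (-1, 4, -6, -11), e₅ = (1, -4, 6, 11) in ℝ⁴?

Form the matrix with e₁, e₂, e₃, e₄, e₅ as columns and reduce.
The echelon form has 1 nonzero row, so the rank is 1.
(With 5 elements in a 4-dimensional space the rank is at most 4.)

1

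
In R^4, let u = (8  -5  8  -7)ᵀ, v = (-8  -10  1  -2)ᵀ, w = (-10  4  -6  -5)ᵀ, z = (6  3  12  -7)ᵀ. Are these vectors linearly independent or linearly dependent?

linearly independent

Place the vectors as rows of a 4×4 matrix and reduce to echelon form.
The reduction yields 4 nonzero rows, so the rank is 4.
Since rank = 4 (the number of vectors), the set is linearly independent.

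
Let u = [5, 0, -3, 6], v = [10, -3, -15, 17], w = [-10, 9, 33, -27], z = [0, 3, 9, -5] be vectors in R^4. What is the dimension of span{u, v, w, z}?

2

Put the 4×4 matrix [u|v|w|z] into echelon form.
Reduction leaves 2 leading entries, giving rank 2.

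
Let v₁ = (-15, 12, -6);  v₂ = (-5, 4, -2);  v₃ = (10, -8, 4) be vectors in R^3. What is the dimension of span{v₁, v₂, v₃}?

dim = 1

Apply Gaussian elimination to the matrix whose rows are v₁, v₂, v₃.
Reduction leaves 1 leading entry, giving rank 1.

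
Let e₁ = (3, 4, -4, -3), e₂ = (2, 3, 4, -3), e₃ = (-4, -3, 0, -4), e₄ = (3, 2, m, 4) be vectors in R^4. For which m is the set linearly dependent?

m = 8

The set is linearly dependent precisely when det[e₁; e₂; e₃; e₄] = 0.
The determinant works out to m - 8.
This vanishes exactly when m = 8.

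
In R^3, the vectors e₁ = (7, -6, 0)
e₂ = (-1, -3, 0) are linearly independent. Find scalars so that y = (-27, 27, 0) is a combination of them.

y = -4e₁ - e₂

Since e₁, e₂ are independent, the coefficients expressing y are uniquely determined by a linear system.
Row-reducing the augmented matrix gives the unique coefficients (a₁, a₂) = (-4, -1).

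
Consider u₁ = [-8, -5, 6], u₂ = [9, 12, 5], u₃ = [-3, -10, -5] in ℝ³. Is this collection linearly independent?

Place the vectors as rows of a 3×3 matrix and reduce to echelon form.
The reduction yields 3 nonzero rows, so the rank is 3.
Since rank = 3 (the number of vectors), the set is linearly independent.

linearly independent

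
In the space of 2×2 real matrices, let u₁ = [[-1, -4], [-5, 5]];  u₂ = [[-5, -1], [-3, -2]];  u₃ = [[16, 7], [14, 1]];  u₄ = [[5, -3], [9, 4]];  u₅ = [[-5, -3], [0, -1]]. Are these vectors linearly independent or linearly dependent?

linearly dependent

Write each element as a coordinate vector in ℝ⁴ using {E₁₁, E₁₂, E₂₁, E₂₂}.
There are 5 vectors in a 4-dimensional space, so they cannot be linearly independent.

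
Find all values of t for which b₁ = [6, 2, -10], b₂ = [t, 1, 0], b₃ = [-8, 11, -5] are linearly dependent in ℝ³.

The vectors are dependent exactly when the determinant of the matrix with rows b₁, b₂, b₃ vanishes.
Expanding, det = -100*t - 110.
Solving -100*t - 110 = 0 yields t = -11/10.

t = -11/10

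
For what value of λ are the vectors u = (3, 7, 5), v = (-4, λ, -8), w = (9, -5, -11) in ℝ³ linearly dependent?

The vectors are dependent exactly when the determinant of the matrix with rows u, v, w vanishes.
Cofactor expansion gives det = -78*λ - 832.
This vanishes exactly when λ = -32/3.

λ = -32/3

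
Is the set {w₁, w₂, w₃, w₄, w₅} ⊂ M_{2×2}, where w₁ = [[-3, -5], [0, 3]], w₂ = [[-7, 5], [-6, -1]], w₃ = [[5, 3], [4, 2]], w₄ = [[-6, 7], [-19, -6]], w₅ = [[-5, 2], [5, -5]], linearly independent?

linearly dependent

Take coordinates with respect to the standard basis {E₁₁, E₁₂, E₂₁, E₂₂}.
There are 5 vectors in a 4-dimensional space, so they cannot be linearly independent.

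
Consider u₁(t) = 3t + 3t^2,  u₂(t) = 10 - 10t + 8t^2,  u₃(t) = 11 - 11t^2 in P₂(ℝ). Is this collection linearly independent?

Take coordinates with respect to the standard basis {1, t, t^2}.
Row-reduce the matrix whose columns are u₁, u₂, u₃.
The reduction yields 3 nonzero rows, so the rank is 3.
Since rank = 3 (the number of vectors), the set is linearly independent.

linearly independent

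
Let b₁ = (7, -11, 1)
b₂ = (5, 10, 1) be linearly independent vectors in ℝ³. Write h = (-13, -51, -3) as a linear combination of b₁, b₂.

Set up the augmented matrix [b₁ | b₂ | h] and row-reduce.
Back-substitution yields (a₁, a₂) = (1, -4).

h = b₁ - 4b₂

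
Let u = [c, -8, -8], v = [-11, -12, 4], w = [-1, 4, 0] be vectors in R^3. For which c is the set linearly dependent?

c = 30

The set is linearly dependent precisely when det[u; v; w] = 0.
Expanding, det = 480 - 16*c.
Solving 480 - 16*c = 0 yields c = 30.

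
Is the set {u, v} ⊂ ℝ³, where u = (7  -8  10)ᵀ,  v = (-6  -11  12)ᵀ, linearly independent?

linearly independent

Place the vectors as rows of a 2×3 matrix and reduce to echelon form.
The reduction yields 2 nonzero rows, so the rank is 2.
Since rank = 2 (the number of vectors), the set is linearly independent.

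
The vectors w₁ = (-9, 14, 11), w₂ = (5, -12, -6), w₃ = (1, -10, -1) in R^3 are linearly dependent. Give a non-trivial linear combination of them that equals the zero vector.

w₁ + 2w₂ - w₃ = 0

Set up α₁w₁ + … + α₃w₃ = 0 and solve the homogeneous system.
A generator of the null space is (1, 2, -1).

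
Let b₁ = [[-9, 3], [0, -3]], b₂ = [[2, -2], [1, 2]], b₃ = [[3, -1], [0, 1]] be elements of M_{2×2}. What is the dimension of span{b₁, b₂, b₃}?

dim = 2

Represent each element by its coordinate vector in ℝ⁴.
Apply Gaussian elimination to the matrix whose rows are b₁, b₂, b₃.
There are 2 pivot columns, so rank = 2.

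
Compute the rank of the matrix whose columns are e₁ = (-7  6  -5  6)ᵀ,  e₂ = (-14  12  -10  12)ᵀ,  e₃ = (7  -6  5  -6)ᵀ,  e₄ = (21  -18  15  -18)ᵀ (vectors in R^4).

rank 1

Form the matrix with e₁, e₂, e₃, e₄ as columns and reduce.
There is 1 pivot column, so rank = 1.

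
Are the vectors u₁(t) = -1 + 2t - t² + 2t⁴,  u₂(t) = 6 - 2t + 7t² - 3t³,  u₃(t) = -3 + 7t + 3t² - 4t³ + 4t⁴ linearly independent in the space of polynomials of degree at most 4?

linearly independent

Write each element as a coordinate vector in ℝ⁵ using {1, t, …, t⁴}.
Place the vectors as rows of a 3×5 matrix and reduce to echelon form.
The reduction yields 3 nonzero rows, so the rank is 3.
Since rank = 3 (the number of vectors), the set is linearly independent.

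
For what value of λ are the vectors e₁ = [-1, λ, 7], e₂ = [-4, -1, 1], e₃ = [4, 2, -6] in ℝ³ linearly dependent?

The set is linearly dependent precisely when det[e₁; e₂; e₃] = 0.
The determinant works out to -20*λ - 32.
This vanishes exactly when λ = -8/5.

λ = -8/5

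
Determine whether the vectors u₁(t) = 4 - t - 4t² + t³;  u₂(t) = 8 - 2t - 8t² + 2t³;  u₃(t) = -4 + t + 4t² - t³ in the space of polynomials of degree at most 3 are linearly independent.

linearly dependent

Take coordinates with respect to the standard basis {1, t, …, t³}.
Row-reduce the matrix whose columns are u₁, u₂, u₃.
The reduction yields 1 nonzero row, so the rank is 1.
Since rank 1 < 3, the set is linearly dependent.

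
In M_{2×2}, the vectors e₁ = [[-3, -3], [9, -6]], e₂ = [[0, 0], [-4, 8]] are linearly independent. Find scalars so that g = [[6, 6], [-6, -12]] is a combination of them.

g = -2e₁ - 3e₂

Identify each element with its coordinate vector in ℝ⁴ via {E₁₁, E₁₂, E₂₁, E₂₂}.
Since e₁, e₂ are independent, the coefficients expressing g are uniquely determined by a linear system.
The system has the unique solution (α₁, α₂) = (-2, -3).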